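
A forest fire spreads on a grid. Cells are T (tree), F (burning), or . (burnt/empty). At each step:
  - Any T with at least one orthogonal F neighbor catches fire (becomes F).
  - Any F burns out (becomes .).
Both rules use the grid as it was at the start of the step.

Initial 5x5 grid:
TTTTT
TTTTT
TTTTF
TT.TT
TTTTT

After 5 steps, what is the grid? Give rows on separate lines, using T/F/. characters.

Step 1: 3 trees catch fire, 1 burn out
  TTTTT
  TTTTF
  TTTF.
  TT.TF
  TTTTT
Step 2: 5 trees catch fire, 3 burn out
  TTTTF
  TTTF.
  TTF..
  TT.F.
  TTTTF
Step 3: 4 trees catch fire, 5 burn out
  TTTF.
  TTF..
  TF...
  TT...
  TTTF.
Step 4: 5 trees catch fire, 4 burn out
  TTF..
  TF...
  F....
  TF...
  TTF..
Step 5: 4 trees catch fire, 5 burn out
  TF...
  F....
  .....
  F....
  TF...

TF...
F....
.....
F....
TF...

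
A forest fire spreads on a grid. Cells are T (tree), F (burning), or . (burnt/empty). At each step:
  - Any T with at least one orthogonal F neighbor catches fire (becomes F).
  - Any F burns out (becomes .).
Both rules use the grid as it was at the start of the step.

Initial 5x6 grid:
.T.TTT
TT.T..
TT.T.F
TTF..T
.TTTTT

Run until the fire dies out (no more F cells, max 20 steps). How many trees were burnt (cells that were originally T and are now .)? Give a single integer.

Answer: 13

Derivation:
Step 1: +3 fires, +2 burnt (F count now 3)
Step 2: +5 fires, +3 burnt (F count now 5)
Step 3: +3 fires, +5 burnt (F count now 3)
Step 4: +2 fires, +3 burnt (F count now 2)
Step 5: +0 fires, +2 burnt (F count now 0)
Fire out after step 5
Initially T: 18, now '.': 25
Total burnt (originally-T cells now '.'): 13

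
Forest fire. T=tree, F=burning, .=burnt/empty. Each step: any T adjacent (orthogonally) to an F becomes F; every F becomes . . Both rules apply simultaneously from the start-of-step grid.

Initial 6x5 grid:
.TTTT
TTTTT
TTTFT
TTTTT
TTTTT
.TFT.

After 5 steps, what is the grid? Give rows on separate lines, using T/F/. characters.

Step 1: 7 trees catch fire, 2 burn out
  .TTTT
  TTTFT
  TTF.F
  TTTFT
  TTFTT
  .F.F.
Step 2: 8 trees catch fire, 7 burn out
  .TTFT
  TTF.F
  TF...
  TTF.F
  TF.FT
  .....
Step 3: 7 trees catch fire, 8 burn out
  .TF.F
  TF...
  F....
  TF...
  F...F
  .....
Step 4: 3 trees catch fire, 7 burn out
  .F...
  F....
  .....
  F....
  .....
  .....
Step 5: 0 trees catch fire, 3 burn out
  .....
  .....
  .....
  .....
  .....
  .....

.....
.....
.....
.....
.....
.....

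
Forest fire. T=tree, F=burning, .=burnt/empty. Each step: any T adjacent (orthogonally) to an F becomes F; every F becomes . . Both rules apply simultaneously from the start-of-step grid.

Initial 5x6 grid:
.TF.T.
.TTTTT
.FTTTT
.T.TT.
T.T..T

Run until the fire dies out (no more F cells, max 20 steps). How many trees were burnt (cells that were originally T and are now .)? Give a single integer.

Step 1: +5 fires, +2 burnt (F count now 5)
Step 2: +2 fires, +5 burnt (F count now 2)
Step 3: +3 fires, +2 burnt (F count now 3)
Step 4: +4 fires, +3 burnt (F count now 4)
Step 5: +0 fires, +4 burnt (F count now 0)
Fire out after step 5
Initially T: 17, now '.': 27
Total burnt (originally-T cells now '.'): 14

Answer: 14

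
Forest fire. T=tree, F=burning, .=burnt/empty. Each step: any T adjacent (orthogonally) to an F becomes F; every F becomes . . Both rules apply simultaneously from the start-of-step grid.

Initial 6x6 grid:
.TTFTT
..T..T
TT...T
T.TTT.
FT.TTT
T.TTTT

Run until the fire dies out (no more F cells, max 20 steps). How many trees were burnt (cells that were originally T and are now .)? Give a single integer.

Step 1: +5 fires, +2 burnt (F count now 5)
Step 2: +4 fires, +5 burnt (F count now 4)
Step 3: +2 fires, +4 burnt (F count now 2)
Step 4: +1 fires, +2 burnt (F count now 1)
Step 5: +0 fires, +1 burnt (F count now 0)
Fire out after step 5
Initially T: 22, now '.': 26
Total burnt (originally-T cells now '.'): 12

Answer: 12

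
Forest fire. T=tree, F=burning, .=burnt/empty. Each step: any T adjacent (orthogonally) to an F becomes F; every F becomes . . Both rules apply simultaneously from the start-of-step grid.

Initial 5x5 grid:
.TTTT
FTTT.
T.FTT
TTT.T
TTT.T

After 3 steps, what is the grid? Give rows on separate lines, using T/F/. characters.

Step 1: 5 trees catch fire, 2 burn out
  .TTTT
  .FFT.
  F..FT
  TTF.T
  TTT.T
Step 2: 7 trees catch fire, 5 burn out
  .FFTT
  ...F.
  ....F
  FF..T
  TTF.T
Step 3: 4 trees catch fire, 7 burn out
  ...FT
  .....
  .....
  ....F
  FF..T

...FT
.....
.....
....F
FF..T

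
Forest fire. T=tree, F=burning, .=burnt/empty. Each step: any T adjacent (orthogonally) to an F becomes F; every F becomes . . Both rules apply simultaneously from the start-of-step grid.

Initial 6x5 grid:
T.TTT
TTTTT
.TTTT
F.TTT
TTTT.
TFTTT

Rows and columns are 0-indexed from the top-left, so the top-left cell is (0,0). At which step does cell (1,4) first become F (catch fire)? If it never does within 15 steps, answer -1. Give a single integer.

Step 1: cell (1,4)='T' (+4 fires, +2 burnt)
Step 2: cell (1,4)='T' (+2 fires, +4 burnt)
Step 3: cell (1,4)='T' (+3 fires, +2 burnt)
Step 4: cell (1,4)='T' (+2 fires, +3 burnt)
Step 5: cell (1,4)='T' (+4 fires, +2 burnt)
Step 6: cell (1,4)='T' (+4 fires, +4 burnt)
Step 7: cell (1,4)='F' (+3 fires, +4 burnt)
  -> target ignites at step 7
Step 8: cell (1,4)='.' (+2 fires, +3 burnt)
Step 9: cell (1,4)='.' (+0 fires, +2 burnt)
  fire out at step 9

7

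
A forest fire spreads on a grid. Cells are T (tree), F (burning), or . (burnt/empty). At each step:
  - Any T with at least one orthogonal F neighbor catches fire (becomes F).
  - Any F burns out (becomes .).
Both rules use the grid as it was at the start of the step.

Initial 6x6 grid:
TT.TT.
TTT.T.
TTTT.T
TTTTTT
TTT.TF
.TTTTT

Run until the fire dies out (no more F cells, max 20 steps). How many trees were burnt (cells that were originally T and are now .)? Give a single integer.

Answer: 25

Derivation:
Step 1: +3 fires, +1 burnt (F count now 3)
Step 2: +3 fires, +3 burnt (F count now 3)
Step 3: +2 fires, +3 burnt (F count now 2)
Step 4: +3 fires, +2 burnt (F count now 3)
Step 5: +4 fires, +3 burnt (F count now 4)
Step 6: +4 fires, +4 burnt (F count now 4)
Step 7: +3 fires, +4 burnt (F count now 3)
Step 8: +2 fires, +3 burnt (F count now 2)
Step 9: +1 fires, +2 burnt (F count now 1)
Step 10: +0 fires, +1 burnt (F count now 0)
Fire out after step 10
Initially T: 28, now '.': 33
Total burnt (originally-T cells now '.'): 25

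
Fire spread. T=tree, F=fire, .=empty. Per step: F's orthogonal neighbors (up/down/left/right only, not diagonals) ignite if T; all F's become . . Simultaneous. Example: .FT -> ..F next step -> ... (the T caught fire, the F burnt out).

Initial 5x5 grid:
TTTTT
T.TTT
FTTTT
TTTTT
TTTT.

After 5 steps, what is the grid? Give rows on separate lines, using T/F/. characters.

Step 1: 3 trees catch fire, 1 burn out
  TTTTT
  F.TTT
  .FTTT
  FTTTT
  TTTT.
Step 2: 4 trees catch fire, 3 burn out
  FTTTT
  ..TTT
  ..FTT
  .FTTT
  FTTT.
Step 3: 5 trees catch fire, 4 burn out
  .FTTT
  ..FTT
  ...FT
  ..FTT
  .FTT.
Step 4: 5 trees catch fire, 5 burn out
  ..FTT
  ...FT
  ....F
  ...FT
  ..FT.
Step 5: 4 trees catch fire, 5 burn out
  ...FT
  ....F
  .....
  ....F
  ...F.

...FT
....F
.....
....F
...F.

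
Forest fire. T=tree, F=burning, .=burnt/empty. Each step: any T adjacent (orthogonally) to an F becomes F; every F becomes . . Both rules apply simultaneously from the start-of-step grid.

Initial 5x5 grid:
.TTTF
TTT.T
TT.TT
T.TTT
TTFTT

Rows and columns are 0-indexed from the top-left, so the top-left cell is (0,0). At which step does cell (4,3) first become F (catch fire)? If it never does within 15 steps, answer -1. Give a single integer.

Step 1: cell (4,3)='F' (+5 fires, +2 burnt)
  -> target ignites at step 1
Step 2: cell (4,3)='.' (+5 fires, +5 burnt)
Step 3: cell (4,3)='.' (+5 fires, +5 burnt)
Step 4: cell (4,3)='.' (+2 fires, +5 burnt)
Step 5: cell (4,3)='.' (+2 fires, +2 burnt)
Step 6: cell (4,3)='.' (+0 fires, +2 burnt)
  fire out at step 6

1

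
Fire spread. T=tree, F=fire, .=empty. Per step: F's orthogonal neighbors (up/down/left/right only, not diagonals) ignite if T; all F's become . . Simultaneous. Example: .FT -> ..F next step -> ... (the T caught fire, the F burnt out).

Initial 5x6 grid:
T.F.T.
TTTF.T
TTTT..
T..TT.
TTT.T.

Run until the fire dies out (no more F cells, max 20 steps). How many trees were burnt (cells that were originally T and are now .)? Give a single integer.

Answer: 15

Derivation:
Step 1: +2 fires, +2 burnt (F count now 2)
Step 2: +3 fires, +2 burnt (F count now 3)
Step 3: +3 fires, +3 burnt (F count now 3)
Step 4: +3 fires, +3 burnt (F count now 3)
Step 5: +1 fires, +3 burnt (F count now 1)
Step 6: +1 fires, +1 burnt (F count now 1)
Step 7: +1 fires, +1 burnt (F count now 1)
Step 8: +1 fires, +1 burnt (F count now 1)
Step 9: +0 fires, +1 burnt (F count now 0)
Fire out after step 9
Initially T: 17, now '.': 28
Total burnt (originally-T cells now '.'): 15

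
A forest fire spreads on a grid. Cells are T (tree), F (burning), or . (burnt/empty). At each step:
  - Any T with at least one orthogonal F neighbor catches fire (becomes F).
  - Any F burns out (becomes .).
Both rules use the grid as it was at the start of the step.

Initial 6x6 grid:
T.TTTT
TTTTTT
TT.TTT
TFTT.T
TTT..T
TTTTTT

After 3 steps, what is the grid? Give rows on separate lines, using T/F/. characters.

Step 1: 4 trees catch fire, 1 burn out
  T.TTTT
  TTTTTT
  TF.TTT
  F.FT.T
  TFT..T
  TTTTTT
Step 2: 6 trees catch fire, 4 burn out
  T.TTTT
  TFTTTT
  F..TTT
  ...F.T
  F.F..T
  TFTTTT
Step 3: 5 trees catch fire, 6 burn out
  T.TTTT
  F.FTTT
  ...FTT
  .....T
  .....T
  F.FTTT

T.TTTT
F.FTTT
...FTT
.....T
.....T
F.FTTT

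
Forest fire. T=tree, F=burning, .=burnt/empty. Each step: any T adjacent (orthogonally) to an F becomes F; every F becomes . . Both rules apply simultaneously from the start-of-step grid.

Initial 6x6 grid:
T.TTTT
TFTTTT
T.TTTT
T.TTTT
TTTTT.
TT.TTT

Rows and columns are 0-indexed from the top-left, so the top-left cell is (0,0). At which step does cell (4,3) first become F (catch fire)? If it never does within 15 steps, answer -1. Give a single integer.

Step 1: cell (4,3)='T' (+2 fires, +1 burnt)
Step 2: cell (4,3)='T' (+5 fires, +2 burnt)
Step 3: cell (4,3)='T' (+5 fires, +5 burnt)
Step 4: cell (4,3)='T' (+6 fires, +5 burnt)
Step 5: cell (4,3)='F' (+6 fires, +6 burnt)
  -> target ignites at step 5
Step 6: cell (4,3)='.' (+4 fires, +6 burnt)
Step 7: cell (4,3)='.' (+1 fires, +4 burnt)
Step 8: cell (4,3)='.' (+1 fires, +1 burnt)
Step 9: cell (4,3)='.' (+0 fires, +1 burnt)
  fire out at step 9

5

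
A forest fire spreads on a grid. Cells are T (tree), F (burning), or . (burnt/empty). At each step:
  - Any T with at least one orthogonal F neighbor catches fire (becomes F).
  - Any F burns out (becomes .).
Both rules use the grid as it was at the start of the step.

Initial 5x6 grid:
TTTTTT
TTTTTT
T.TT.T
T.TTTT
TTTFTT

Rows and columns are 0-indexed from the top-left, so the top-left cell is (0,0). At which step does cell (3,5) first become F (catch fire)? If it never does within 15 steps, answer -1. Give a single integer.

Step 1: cell (3,5)='T' (+3 fires, +1 burnt)
Step 2: cell (3,5)='T' (+5 fires, +3 burnt)
Step 3: cell (3,5)='F' (+4 fires, +5 burnt)
  -> target ignites at step 3
Step 4: cell (3,5)='.' (+5 fires, +4 burnt)
Step 5: cell (3,5)='.' (+5 fires, +5 burnt)
Step 6: cell (3,5)='.' (+3 fires, +5 burnt)
Step 7: cell (3,5)='.' (+1 fires, +3 burnt)
Step 8: cell (3,5)='.' (+0 fires, +1 burnt)
  fire out at step 8

3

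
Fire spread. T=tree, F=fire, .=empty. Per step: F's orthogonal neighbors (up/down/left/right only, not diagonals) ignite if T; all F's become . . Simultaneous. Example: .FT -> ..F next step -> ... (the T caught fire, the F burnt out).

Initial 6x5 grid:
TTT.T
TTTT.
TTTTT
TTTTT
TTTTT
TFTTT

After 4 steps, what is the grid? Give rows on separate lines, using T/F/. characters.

Step 1: 3 trees catch fire, 1 burn out
  TTT.T
  TTTT.
  TTTTT
  TTTTT
  TFTTT
  F.FTT
Step 2: 4 trees catch fire, 3 burn out
  TTT.T
  TTTT.
  TTTTT
  TFTTT
  F.FTT
  ...FT
Step 3: 5 trees catch fire, 4 burn out
  TTT.T
  TTTT.
  TFTTT
  F.FTT
  ...FT
  ....F
Step 4: 5 trees catch fire, 5 burn out
  TTT.T
  TFTT.
  F.FTT
  ...FT
  ....F
  .....

TTT.T
TFTT.
F.FTT
...FT
....F
.....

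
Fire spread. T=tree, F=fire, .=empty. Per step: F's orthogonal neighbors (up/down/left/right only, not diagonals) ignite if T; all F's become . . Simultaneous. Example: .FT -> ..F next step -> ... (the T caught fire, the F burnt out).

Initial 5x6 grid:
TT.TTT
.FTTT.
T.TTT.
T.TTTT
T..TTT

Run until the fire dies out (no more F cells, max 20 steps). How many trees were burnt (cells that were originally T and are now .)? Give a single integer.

Step 1: +2 fires, +1 burnt (F count now 2)
Step 2: +3 fires, +2 burnt (F count now 3)
Step 3: +4 fires, +3 burnt (F count now 4)
Step 4: +3 fires, +4 burnt (F count now 3)
Step 5: +3 fires, +3 burnt (F count now 3)
Step 6: +2 fires, +3 burnt (F count now 2)
Step 7: +1 fires, +2 burnt (F count now 1)
Step 8: +0 fires, +1 burnt (F count now 0)
Fire out after step 8
Initially T: 21, now '.': 27
Total burnt (originally-T cells now '.'): 18

Answer: 18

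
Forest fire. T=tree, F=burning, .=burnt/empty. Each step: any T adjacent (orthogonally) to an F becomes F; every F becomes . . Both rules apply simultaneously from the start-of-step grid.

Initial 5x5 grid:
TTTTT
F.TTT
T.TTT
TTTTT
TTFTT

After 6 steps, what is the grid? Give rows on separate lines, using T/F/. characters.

Step 1: 5 trees catch fire, 2 burn out
  FTTTT
  ..TTT
  F.TTT
  TTFTT
  TF.FT
Step 2: 7 trees catch fire, 5 burn out
  .FTTT
  ..TTT
  ..FTT
  FF.FT
  F...F
Step 3: 4 trees catch fire, 7 burn out
  ..FTT
  ..FTT
  ...FT
  ....F
  .....
Step 4: 3 trees catch fire, 4 burn out
  ...FT
  ...FT
  ....F
  .....
  .....
Step 5: 2 trees catch fire, 3 burn out
  ....F
  ....F
  .....
  .....
  .....
Step 6: 0 trees catch fire, 2 burn out
  .....
  .....
  .....
  .....
  .....

.....
.....
.....
.....
.....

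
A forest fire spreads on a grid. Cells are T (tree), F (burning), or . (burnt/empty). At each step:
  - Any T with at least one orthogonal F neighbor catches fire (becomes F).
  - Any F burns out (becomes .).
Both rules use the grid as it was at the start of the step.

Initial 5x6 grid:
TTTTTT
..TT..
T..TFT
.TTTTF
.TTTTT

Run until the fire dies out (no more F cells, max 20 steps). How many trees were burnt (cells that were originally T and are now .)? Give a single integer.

Step 1: +4 fires, +2 burnt (F count now 4)
Step 2: +3 fires, +4 burnt (F count now 3)
Step 3: +4 fires, +3 burnt (F count now 4)
Step 4: +4 fires, +4 burnt (F count now 4)
Step 5: +3 fires, +4 burnt (F count now 3)
Step 6: +1 fires, +3 burnt (F count now 1)
Step 7: +0 fires, +1 burnt (F count now 0)
Fire out after step 7
Initially T: 20, now '.': 29
Total burnt (originally-T cells now '.'): 19

Answer: 19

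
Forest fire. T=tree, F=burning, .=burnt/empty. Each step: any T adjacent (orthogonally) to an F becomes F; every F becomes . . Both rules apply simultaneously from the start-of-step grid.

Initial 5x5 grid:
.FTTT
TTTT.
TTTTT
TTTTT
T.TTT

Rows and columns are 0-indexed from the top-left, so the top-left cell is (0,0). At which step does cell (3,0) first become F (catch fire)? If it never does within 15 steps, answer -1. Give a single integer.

Step 1: cell (3,0)='T' (+2 fires, +1 burnt)
Step 2: cell (3,0)='T' (+4 fires, +2 burnt)
Step 3: cell (3,0)='T' (+5 fires, +4 burnt)
Step 4: cell (3,0)='F' (+3 fires, +5 burnt)
  -> target ignites at step 4
Step 5: cell (3,0)='.' (+4 fires, +3 burnt)
Step 6: cell (3,0)='.' (+2 fires, +4 burnt)
Step 7: cell (3,0)='.' (+1 fires, +2 burnt)
Step 8: cell (3,0)='.' (+0 fires, +1 burnt)
  fire out at step 8

4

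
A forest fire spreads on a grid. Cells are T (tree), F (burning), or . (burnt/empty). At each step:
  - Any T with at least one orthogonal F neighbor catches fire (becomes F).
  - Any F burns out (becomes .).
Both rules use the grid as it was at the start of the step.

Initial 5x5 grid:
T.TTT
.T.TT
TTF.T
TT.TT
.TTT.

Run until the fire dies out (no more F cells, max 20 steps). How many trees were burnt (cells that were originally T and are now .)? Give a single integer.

Answer: 16

Derivation:
Step 1: +1 fires, +1 burnt (F count now 1)
Step 2: +3 fires, +1 burnt (F count now 3)
Step 3: +2 fires, +3 burnt (F count now 2)
Step 4: +1 fires, +2 burnt (F count now 1)
Step 5: +1 fires, +1 burnt (F count now 1)
Step 6: +1 fires, +1 burnt (F count now 1)
Step 7: +1 fires, +1 burnt (F count now 1)
Step 8: +1 fires, +1 burnt (F count now 1)
Step 9: +1 fires, +1 burnt (F count now 1)
Step 10: +2 fires, +1 burnt (F count now 2)
Step 11: +1 fires, +2 burnt (F count now 1)
Step 12: +1 fires, +1 burnt (F count now 1)
Step 13: +0 fires, +1 burnt (F count now 0)
Fire out after step 13
Initially T: 17, now '.': 24
Total burnt (originally-T cells now '.'): 16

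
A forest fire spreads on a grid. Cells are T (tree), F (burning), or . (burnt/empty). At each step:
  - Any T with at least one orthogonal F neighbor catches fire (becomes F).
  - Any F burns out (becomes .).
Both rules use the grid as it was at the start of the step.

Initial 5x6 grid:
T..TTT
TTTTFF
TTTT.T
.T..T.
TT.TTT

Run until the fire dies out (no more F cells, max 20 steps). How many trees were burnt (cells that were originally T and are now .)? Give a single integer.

Step 1: +4 fires, +2 burnt (F count now 4)
Step 2: +3 fires, +4 burnt (F count now 3)
Step 3: +2 fires, +3 burnt (F count now 2)
Step 4: +2 fires, +2 burnt (F count now 2)
Step 5: +3 fires, +2 burnt (F count now 3)
Step 6: +1 fires, +3 burnt (F count now 1)
Step 7: +1 fires, +1 burnt (F count now 1)
Step 8: +0 fires, +1 burnt (F count now 0)
Fire out after step 8
Initially T: 20, now '.': 26
Total burnt (originally-T cells now '.'): 16

Answer: 16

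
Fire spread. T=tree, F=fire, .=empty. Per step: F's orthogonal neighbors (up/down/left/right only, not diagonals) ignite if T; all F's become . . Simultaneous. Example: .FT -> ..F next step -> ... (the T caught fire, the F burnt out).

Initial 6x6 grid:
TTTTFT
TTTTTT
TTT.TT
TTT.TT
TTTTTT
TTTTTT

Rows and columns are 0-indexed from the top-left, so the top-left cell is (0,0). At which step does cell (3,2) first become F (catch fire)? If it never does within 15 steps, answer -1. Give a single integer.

Step 1: cell (3,2)='T' (+3 fires, +1 burnt)
Step 2: cell (3,2)='T' (+4 fires, +3 burnt)
Step 3: cell (3,2)='T' (+4 fires, +4 burnt)
Step 4: cell (3,2)='T' (+5 fires, +4 burnt)
Step 5: cell (3,2)='F' (+6 fires, +5 burnt)
  -> target ignites at step 5
Step 6: cell (3,2)='.' (+5 fires, +6 burnt)
Step 7: cell (3,2)='.' (+3 fires, +5 burnt)
Step 8: cell (3,2)='.' (+2 fires, +3 burnt)
Step 9: cell (3,2)='.' (+1 fires, +2 burnt)
Step 10: cell (3,2)='.' (+0 fires, +1 burnt)
  fire out at step 10

5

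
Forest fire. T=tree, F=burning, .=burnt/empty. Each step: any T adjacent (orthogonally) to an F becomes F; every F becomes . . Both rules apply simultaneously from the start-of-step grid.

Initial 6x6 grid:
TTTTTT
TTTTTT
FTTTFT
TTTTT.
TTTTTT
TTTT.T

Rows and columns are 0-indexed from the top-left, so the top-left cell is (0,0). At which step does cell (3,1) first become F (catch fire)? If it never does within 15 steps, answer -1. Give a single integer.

Step 1: cell (3,1)='T' (+7 fires, +2 burnt)
Step 2: cell (3,1)='F' (+10 fires, +7 burnt)
  -> target ignites at step 2
Step 3: cell (3,1)='.' (+9 fires, +10 burnt)
Step 4: cell (3,1)='.' (+5 fires, +9 burnt)
Step 5: cell (3,1)='.' (+1 fires, +5 burnt)
Step 6: cell (3,1)='.' (+0 fires, +1 burnt)
  fire out at step 6

2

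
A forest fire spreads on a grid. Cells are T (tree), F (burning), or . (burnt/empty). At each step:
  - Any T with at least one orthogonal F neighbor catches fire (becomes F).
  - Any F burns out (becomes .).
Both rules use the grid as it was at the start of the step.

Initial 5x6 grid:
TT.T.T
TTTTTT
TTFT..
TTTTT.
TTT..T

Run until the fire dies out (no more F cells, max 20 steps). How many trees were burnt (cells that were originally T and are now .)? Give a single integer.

Step 1: +4 fires, +1 burnt (F count now 4)
Step 2: +6 fires, +4 burnt (F count now 6)
Step 3: +7 fires, +6 burnt (F count now 7)
Step 4: +3 fires, +7 burnt (F count now 3)
Step 5: +1 fires, +3 burnt (F count now 1)
Step 6: +0 fires, +1 burnt (F count now 0)
Fire out after step 6
Initially T: 22, now '.': 29
Total burnt (originally-T cells now '.'): 21

Answer: 21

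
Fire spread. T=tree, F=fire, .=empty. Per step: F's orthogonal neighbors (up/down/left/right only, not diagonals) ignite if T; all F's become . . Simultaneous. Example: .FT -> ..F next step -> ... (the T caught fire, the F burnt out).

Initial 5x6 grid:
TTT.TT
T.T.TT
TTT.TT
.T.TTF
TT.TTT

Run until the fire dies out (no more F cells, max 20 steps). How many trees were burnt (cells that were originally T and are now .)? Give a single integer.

Answer: 11

Derivation:
Step 1: +3 fires, +1 burnt (F count now 3)
Step 2: +4 fires, +3 burnt (F count now 4)
Step 3: +3 fires, +4 burnt (F count now 3)
Step 4: +1 fires, +3 burnt (F count now 1)
Step 5: +0 fires, +1 burnt (F count now 0)
Fire out after step 5
Initially T: 22, now '.': 19
Total burnt (originally-T cells now '.'): 11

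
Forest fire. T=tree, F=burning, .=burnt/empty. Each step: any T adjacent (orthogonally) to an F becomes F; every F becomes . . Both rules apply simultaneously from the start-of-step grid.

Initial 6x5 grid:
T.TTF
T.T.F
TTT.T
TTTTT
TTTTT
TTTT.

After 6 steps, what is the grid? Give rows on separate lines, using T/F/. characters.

Step 1: 2 trees catch fire, 2 burn out
  T.TF.
  T.T..
  TTT.F
  TTTTT
  TTTTT
  TTTT.
Step 2: 2 trees catch fire, 2 burn out
  T.F..
  T.T..
  TTT..
  TTTTF
  TTTTT
  TTTT.
Step 3: 3 trees catch fire, 2 burn out
  T....
  T.F..
  TTT..
  TTTF.
  TTTTF
  TTTT.
Step 4: 3 trees catch fire, 3 burn out
  T....
  T....
  TTF..
  TTF..
  TTTF.
  TTTT.
Step 5: 4 trees catch fire, 3 burn out
  T....
  T....
  TF...
  TF...
  TTF..
  TTTF.
Step 6: 4 trees catch fire, 4 burn out
  T....
  T....
  F....
  F....
  TF...
  TTF..

T....
T....
F....
F....
TF...
TTF..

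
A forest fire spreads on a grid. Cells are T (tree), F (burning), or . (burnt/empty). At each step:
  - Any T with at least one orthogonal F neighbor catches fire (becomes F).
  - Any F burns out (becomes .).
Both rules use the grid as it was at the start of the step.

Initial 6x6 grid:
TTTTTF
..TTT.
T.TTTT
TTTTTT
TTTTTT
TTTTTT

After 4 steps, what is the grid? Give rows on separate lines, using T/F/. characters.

Step 1: 1 trees catch fire, 1 burn out
  TTTTF.
  ..TTT.
  T.TTTT
  TTTTTT
  TTTTTT
  TTTTTT
Step 2: 2 trees catch fire, 1 burn out
  TTTF..
  ..TTF.
  T.TTTT
  TTTTTT
  TTTTTT
  TTTTTT
Step 3: 3 trees catch fire, 2 burn out
  TTF...
  ..TF..
  T.TTFT
  TTTTTT
  TTTTTT
  TTTTTT
Step 4: 5 trees catch fire, 3 burn out
  TF....
  ..F...
  T.TF.F
  TTTTFT
  TTTTTT
  TTTTTT

TF....
..F...
T.TF.F
TTTTFT
TTTTTT
TTTTTT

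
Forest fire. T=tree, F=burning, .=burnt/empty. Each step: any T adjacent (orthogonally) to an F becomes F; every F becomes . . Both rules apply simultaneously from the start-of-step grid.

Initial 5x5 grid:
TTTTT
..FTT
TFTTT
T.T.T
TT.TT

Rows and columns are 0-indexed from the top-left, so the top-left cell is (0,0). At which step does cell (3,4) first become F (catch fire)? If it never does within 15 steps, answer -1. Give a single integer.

Step 1: cell (3,4)='T' (+4 fires, +2 burnt)
Step 2: cell (3,4)='T' (+6 fires, +4 burnt)
Step 3: cell (3,4)='T' (+4 fires, +6 burnt)
Step 4: cell (3,4)='F' (+2 fires, +4 burnt)
  -> target ignites at step 4
Step 5: cell (3,4)='.' (+1 fires, +2 burnt)
Step 6: cell (3,4)='.' (+1 fires, +1 burnt)
Step 7: cell (3,4)='.' (+0 fires, +1 burnt)
  fire out at step 7

4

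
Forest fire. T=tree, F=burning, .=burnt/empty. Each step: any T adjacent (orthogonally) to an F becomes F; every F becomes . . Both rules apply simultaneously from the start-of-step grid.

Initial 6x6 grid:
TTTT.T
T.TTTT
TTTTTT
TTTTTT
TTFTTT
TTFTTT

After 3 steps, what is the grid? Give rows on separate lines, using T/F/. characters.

Step 1: 5 trees catch fire, 2 burn out
  TTTT.T
  T.TTTT
  TTTTTT
  TTFTTT
  TF.FTT
  TF.FTT
Step 2: 7 trees catch fire, 5 burn out
  TTTT.T
  T.TTTT
  TTFTTT
  TF.FTT
  F...FT
  F...FT
Step 3: 7 trees catch fire, 7 burn out
  TTTT.T
  T.FTTT
  TF.FTT
  F...FT
  .....F
  .....F

TTTT.T
T.FTTT
TF.FTT
F...FT
.....F
.....F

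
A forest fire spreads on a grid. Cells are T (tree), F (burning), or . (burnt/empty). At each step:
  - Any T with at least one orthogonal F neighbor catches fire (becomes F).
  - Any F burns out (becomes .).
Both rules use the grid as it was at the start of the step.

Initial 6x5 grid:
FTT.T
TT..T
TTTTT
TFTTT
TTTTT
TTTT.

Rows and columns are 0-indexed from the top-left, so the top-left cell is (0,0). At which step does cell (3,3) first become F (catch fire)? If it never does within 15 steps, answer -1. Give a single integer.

Step 1: cell (3,3)='T' (+6 fires, +2 burnt)
Step 2: cell (3,3)='F' (+8 fires, +6 burnt)
  -> target ignites at step 2
Step 3: cell (3,3)='.' (+5 fires, +8 burnt)
Step 4: cell (3,3)='.' (+3 fires, +5 burnt)
Step 5: cell (3,3)='.' (+1 fires, +3 burnt)
Step 6: cell (3,3)='.' (+1 fires, +1 burnt)
Step 7: cell (3,3)='.' (+0 fires, +1 burnt)
  fire out at step 7

2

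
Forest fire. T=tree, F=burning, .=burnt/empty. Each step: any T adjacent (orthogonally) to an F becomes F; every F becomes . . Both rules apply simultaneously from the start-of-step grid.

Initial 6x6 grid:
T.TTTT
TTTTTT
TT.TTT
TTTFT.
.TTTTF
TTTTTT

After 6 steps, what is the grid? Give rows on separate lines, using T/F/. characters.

Step 1: 6 trees catch fire, 2 burn out
  T.TTTT
  TTTTTT
  TT.FTT
  TTF.F.
  .TTFF.
  TTTTTF
Step 2: 6 trees catch fire, 6 burn out
  T.TTTT
  TTTFTT
  TT..FT
  TF....
  .TF...
  TTTFF.
Step 3: 8 trees catch fire, 6 burn out
  T.TFTT
  TTF.FT
  TF...F
  F.....
  .F....
  TTF...
Step 4: 6 trees catch fire, 8 burn out
  T.F.FT
  TF...F
  F.....
  ......
  ......
  TF....
Step 5: 3 trees catch fire, 6 burn out
  T....F
  F.....
  ......
  ......
  ......
  F.....
Step 6: 1 trees catch fire, 3 burn out
  F.....
  ......
  ......
  ......
  ......
  ......

F.....
......
......
......
......
......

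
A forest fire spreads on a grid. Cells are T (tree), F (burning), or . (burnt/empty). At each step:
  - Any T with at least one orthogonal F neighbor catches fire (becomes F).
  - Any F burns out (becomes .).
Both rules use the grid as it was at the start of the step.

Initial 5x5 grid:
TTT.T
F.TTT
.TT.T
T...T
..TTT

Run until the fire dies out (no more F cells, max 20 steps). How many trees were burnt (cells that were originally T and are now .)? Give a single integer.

Answer: 14

Derivation:
Step 1: +1 fires, +1 burnt (F count now 1)
Step 2: +1 fires, +1 burnt (F count now 1)
Step 3: +1 fires, +1 burnt (F count now 1)
Step 4: +1 fires, +1 burnt (F count now 1)
Step 5: +2 fires, +1 burnt (F count now 2)
Step 6: +2 fires, +2 burnt (F count now 2)
Step 7: +2 fires, +2 burnt (F count now 2)
Step 8: +1 fires, +2 burnt (F count now 1)
Step 9: +1 fires, +1 burnt (F count now 1)
Step 10: +1 fires, +1 burnt (F count now 1)
Step 11: +1 fires, +1 burnt (F count now 1)
Step 12: +0 fires, +1 burnt (F count now 0)
Fire out after step 12
Initially T: 15, now '.': 24
Total burnt (originally-T cells now '.'): 14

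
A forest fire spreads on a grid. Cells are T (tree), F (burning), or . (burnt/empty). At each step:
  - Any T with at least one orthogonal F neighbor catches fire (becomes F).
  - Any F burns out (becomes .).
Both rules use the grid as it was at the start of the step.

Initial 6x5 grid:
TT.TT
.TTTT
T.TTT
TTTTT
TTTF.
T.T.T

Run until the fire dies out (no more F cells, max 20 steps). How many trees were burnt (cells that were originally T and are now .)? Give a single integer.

Answer: 22

Derivation:
Step 1: +2 fires, +1 burnt (F count now 2)
Step 2: +5 fires, +2 burnt (F count now 5)
Step 3: +5 fires, +5 burnt (F count now 5)
Step 4: +5 fires, +5 burnt (F count now 5)
Step 5: +3 fires, +5 burnt (F count now 3)
Step 6: +1 fires, +3 burnt (F count now 1)
Step 7: +1 fires, +1 burnt (F count now 1)
Step 8: +0 fires, +1 burnt (F count now 0)
Fire out after step 8
Initially T: 23, now '.': 29
Total burnt (originally-T cells now '.'): 22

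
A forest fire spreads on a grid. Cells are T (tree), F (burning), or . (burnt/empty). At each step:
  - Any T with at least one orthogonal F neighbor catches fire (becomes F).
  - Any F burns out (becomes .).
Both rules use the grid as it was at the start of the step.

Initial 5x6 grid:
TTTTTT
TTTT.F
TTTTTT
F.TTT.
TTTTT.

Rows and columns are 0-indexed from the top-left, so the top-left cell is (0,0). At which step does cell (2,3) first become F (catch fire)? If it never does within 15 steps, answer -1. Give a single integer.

Step 1: cell (2,3)='T' (+4 fires, +2 burnt)
Step 2: cell (2,3)='T' (+5 fires, +4 burnt)
Step 3: cell (2,3)='F' (+7 fires, +5 burnt)
  -> target ignites at step 3
Step 4: cell (2,3)='.' (+8 fires, +7 burnt)
Step 5: cell (2,3)='.' (+0 fires, +8 burnt)
  fire out at step 5

3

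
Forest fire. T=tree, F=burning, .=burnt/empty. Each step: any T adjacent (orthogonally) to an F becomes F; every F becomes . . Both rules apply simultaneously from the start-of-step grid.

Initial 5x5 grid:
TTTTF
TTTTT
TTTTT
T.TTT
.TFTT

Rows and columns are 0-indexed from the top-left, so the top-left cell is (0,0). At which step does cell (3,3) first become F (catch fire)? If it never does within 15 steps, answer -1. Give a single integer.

Step 1: cell (3,3)='T' (+5 fires, +2 burnt)
Step 2: cell (3,3)='F' (+6 fires, +5 burnt)
  -> target ignites at step 2
Step 3: cell (3,3)='.' (+5 fires, +6 burnt)
Step 4: cell (3,3)='.' (+3 fires, +5 burnt)
Step 5: cell (3,3)='.' (+2 fires, +3 burnt)
Step 6: cell (3,3)='.' (+0 fires, +2 burnt)
  fire out at step 6

2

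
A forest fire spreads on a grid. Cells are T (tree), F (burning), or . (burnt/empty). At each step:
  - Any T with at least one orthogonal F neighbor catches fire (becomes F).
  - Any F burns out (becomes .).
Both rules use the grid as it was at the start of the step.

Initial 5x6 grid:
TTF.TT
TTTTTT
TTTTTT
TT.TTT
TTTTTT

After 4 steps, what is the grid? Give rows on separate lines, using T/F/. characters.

Step 1: 2 trees catch fire, 1 burn out
  TF..TT
  TTFTTT
  TTTTTT
  TT.TTT
  TTTTTT
Step 2: 4 trees catch fire, 2 burn out
  F...TT
  TF.FTT
  TTFTTT
  TT.TTT
  TTTTTT
Step 3: 4 trees catch fire, 4 burn out
  ....TT
  F...FT
  TF.FTT
  TT.TTT
  TTTTTT
Step 4: 6 trees catch fire, 4 burn out
  ....FT
  .....F
  F...FT
  TF.FTT
  TTTTTT

....FT
.....F
F...FT
TF.FTT
TTTTTT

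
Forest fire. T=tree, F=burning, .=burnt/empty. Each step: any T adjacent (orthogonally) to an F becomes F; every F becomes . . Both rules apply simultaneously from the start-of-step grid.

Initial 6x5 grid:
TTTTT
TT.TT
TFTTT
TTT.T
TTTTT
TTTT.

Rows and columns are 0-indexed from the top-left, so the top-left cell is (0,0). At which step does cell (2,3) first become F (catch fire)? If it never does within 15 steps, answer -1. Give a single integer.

Step 1: cell (2,3)='T' (+4 fires, +1 burnt)
Step 2: cell (2,3)='F' (+6 fires, +4 burnt)
  -> target ignites at step 2
Step 3: cell (2,3)='.' (+7 fires, +6 burnt)
Step 4: cell (2,3)='.' (+6 fires, +7 burnt)
Step 5: cell (2,3)='.' (+3 fires, +6 burnt)
Step 6: cell (2,3)='.' (+0 fires, +3 burnt)
  fire out at step 6

2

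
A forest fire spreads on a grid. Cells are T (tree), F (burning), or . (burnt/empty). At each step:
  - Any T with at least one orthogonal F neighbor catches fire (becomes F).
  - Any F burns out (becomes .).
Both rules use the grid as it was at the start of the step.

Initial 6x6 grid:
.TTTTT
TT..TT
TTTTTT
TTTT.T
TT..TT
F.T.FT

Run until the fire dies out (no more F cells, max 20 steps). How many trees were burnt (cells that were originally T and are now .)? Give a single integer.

Step 1: +3 fires, +2 burnt (F count now 3)
Step 2: +3 fires, +3 burnt (F count now 3)
Step 3: +3 fires, +3 burnt (F count now 3)
Step 4: +4 fires, +3 burnt (F count now 4)
Step 5: +5 fires, +4 burnt (F count now 5)
Step 6: +4 fires, +5 burnt (F count now 4)
Step 7: +2 fires, +4 burnt (F count now 2)
Step 8: +1 fires, +2 burnt (F count now 1)
Step 9: +0 fires, +1 burnt (F count now 0)
Fire out after step 9
Initially T: 26, now '.': 35
Total burnt (originally-T cells now '.'): 25

Answer: 25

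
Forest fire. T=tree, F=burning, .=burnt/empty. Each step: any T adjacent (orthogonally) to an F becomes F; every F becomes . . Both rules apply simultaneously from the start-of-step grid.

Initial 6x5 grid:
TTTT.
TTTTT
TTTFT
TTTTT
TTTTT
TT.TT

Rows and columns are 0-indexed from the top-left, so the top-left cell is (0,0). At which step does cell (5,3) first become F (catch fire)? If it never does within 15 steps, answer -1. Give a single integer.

Step 1: cell (5,3)='T' (+4 fires, +1 burnt)
Step 2: cell (5,3)='T' (+7 fires, +4 burnt)
Step 3: cell (5,3)='F' (+7 fires, +7 burnt)
  -> target ignites at step 3
Step 4: cell (5,3)='.' (+5 fires, +7 burnt)
Step 5: cell (5,3)='.' (+3 fires, +5 burnt)
Step 6: cell (5,3)='.' (+1 fires, +3 burnt)
Step 7: cell (5,3)='.' (+0 fires, +1 burnt)
  fire out at step 7

3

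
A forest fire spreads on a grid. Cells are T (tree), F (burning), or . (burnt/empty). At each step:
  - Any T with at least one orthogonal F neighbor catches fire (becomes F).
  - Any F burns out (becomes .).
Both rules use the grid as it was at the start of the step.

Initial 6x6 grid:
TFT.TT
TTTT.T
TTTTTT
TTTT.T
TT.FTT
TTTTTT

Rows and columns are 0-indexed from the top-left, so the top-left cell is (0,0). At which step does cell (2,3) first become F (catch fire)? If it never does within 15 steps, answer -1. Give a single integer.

Step 1: cell (2,3)='T' (+6 fires, +2 burnt)
Step 2: cell (2,3)='F' (+8 fires, +6 burnt)
  -> target ignites at step 2
Step 3: cell (2,3)='.' (+8 fires, +8 burnt)
Step 4: cell (2,3)='.' (+4 fires, +8 burnt)
Step 5: cell (2,3)='.' (+2 fires, +4 burnt)
Step 6: cell (2,3)='.' (+1 fires, +2 burnt)
Step 7: cell (2,3)='.' (+1 fires, +1 burnt)
Step 8: cell (2,3)='.' (+0 fires, +1 burnt)
  fire out at step 8

2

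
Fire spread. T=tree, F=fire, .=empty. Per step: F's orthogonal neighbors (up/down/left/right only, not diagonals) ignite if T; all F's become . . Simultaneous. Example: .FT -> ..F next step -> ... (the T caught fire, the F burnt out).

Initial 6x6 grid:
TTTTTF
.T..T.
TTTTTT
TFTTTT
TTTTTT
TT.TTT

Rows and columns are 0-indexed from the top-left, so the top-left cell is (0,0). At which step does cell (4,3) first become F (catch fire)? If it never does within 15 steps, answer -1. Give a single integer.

Step 1: cell (4,3)='T' (+5 fires, +2 burnt)
Step 2: cell (4,3)='T' (+9 fires, +5 burnt)
Step 3: cell (4,3)='F' (+7 fires, +9 burnt)
  -> target ignites at step 3
Step 4: cell (4,3)='.' (+5 fires, +7 burnt)
Step 5: cell (4,3)='.' (+2 fires, +5 burnt)
Step 6: cell (4,3)='.' (+1 fires, +2 burnt)
Step 7: cell (4,3)='.' (+0 fires, +1 burnt)
  fire out at step 7

3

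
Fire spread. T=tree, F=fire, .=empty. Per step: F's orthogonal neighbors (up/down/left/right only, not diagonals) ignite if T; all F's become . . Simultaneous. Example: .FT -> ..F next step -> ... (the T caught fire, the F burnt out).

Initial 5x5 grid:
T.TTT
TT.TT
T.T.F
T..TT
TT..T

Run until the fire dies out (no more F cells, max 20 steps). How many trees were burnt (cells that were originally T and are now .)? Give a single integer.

Step 1: +2 fires, +1 burnt (F count now 2)
Step 2: +4 fires, +2 burnt (F count now 4)
Step 3: +1 fires, +4 burnt (F count now 1)
Step 4: +1 fires, +1 burnt (F count now 1)
Step 5: +0 fires, +1 burnt (F count now 0)
Fire out after step 5
Initially T: 16, now '.': 17
Total burnt (originally-T cells now '.'): 8

Answer: 8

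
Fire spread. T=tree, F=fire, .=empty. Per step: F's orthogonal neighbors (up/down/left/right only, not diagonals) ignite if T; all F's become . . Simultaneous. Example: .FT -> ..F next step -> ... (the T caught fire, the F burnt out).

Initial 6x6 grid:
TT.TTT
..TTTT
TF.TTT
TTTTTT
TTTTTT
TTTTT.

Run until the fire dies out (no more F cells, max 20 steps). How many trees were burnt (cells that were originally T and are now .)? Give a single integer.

Answer: 28

Derivation:
Step 1: +2 fires, +1 burnt (F count now 2)
Step 2: +3 fires, +2 burnt (F count now 3)
Step 3: +4 fires, +3 burnt (F count now 4)
Step 4: +5 fires, +4 burnt (F count now 5)
Step 5: +5 fires, +5 burnt (F count now 5)
Step 6: +6 fires, +5 burnt (F count now 6)
Step 7: +2 fires, +6 burnt (F count now 2)
Step 8: +1 fires, +2 burnt (F count now 1)
Step 9: +0 fires, +1 burnt (F count now 0)
Fire out after step 9
Initially T: 30, now '.': 34
Total burnt (originally-T cells now '.'): 28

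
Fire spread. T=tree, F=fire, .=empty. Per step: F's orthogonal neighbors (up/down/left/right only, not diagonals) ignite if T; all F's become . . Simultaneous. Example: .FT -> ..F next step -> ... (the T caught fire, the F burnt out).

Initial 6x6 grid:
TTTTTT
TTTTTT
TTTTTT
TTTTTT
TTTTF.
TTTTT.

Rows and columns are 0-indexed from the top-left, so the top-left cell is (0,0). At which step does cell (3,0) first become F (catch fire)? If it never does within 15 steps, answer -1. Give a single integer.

Step 1: cell (3,0)='T' (+3 fires, +1 burnt)
Step 2: cell (3,0)='T' (+5 fires, +3 burnt)
Step 3: cell (3,0)='T' (+6 fires, +5 burnt)
Step 4: cell (3,0)='T' (+7 fires, +6 burnt)
Step 5: cell (3,0)='F' (+6 fires, +7 burnt)
  -> target ignites at step 5
Step 6: cell (3,0)='.' (+3 fires, +6 burnt)
Step 7: cell (3,0)='.' (+2 fires, +3 burnt)
Step 8: cell (3,0)='.' (+1 fires, +2 burnt)
Step 9: cell (3,0)='.' (+0 fires, +1 burnt)
  fire out at step 9

5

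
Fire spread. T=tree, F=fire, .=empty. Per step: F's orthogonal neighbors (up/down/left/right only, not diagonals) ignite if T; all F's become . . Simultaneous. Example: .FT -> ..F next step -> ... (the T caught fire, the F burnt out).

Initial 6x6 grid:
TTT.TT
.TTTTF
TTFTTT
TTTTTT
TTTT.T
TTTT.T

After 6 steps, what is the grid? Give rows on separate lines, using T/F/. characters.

Step 1: 7 trees catch fire, 2 burn out
  TTT.TF
  .TFTF.
  TF.FTF
  TTFTTT
  TTTT.T
  TTTT.T
Step 2: 10 trees catch fire, 7 burn out
  TTF.F.
  .F.F..
  F...F.
  TF.FTF
  TTFT.T
  TTTT.T
Step 3: 7 trees catch fire, 10 burn out
  TF....
  ......
  ......
  F...F.
  TF.F.F
  TTFT.T
Step 4: 5 trees catch fire, 7 burn out
  F.....
  ......
  ......
  ......
  F.....
  TF.F.F
Step 5: 1 trees catch fire, 5 burn out
  ......
  ......
  ......
  ......
  ......
  F.....
Step 6: 0 trees catch fire, 1 burn out
  ......
  ......
  ......
  ......
  ......
  ......

......
......
......
......
......
......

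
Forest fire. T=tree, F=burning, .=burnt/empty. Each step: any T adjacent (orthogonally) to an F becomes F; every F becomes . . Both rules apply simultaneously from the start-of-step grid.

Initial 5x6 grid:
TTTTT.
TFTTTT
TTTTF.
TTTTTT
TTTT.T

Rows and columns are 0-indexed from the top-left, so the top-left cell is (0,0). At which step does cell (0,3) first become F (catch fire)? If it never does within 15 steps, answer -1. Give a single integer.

Step 1: cell (0,3)='T' (+7 fires, +2 burnt)
Step 2: cell (0,3)='T' (+10 fires, +7 burnt)
Step 3: cell (0,3)='F' (+6 fires, +10 burnt)
  -> target ignites at step 3
Step 4: cell (0,3)='.' (+2 fires, +6 burnt)
Step 5: cell (0,3)='.' (+0 fires, +2 burnt)
  fire out at step 5

3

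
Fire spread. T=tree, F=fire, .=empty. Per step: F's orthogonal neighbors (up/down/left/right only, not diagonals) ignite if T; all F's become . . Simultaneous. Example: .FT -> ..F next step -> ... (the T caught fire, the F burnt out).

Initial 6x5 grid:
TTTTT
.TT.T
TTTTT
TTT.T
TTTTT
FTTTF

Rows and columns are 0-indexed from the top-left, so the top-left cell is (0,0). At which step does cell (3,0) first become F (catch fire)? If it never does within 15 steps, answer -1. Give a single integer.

Step 1: cell (3,0)='T' (+4 fires, +2 burnt)
Step 2: cell (3,0)='F' (+5 fires, +4 burnt)
  -> target ignites at step 2
Step 3: cell (3,0)='.' (+4 fires, +5 burnt)
Step 4: cell (3,0)='.' (+4 fires, +4 burnt)
Step 5: cell (3,0)='.' (+3 fires, +4 burnt)
Step 6: cell (3,0)='.' (+3 fires, +3 burnt)
Step 7: cell (3,0)='.' (+2 fires, +3 burnt)
Step 8: cell (3,0)='.' (+0 fires, +2 burnt)
  fire out at step 8

2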